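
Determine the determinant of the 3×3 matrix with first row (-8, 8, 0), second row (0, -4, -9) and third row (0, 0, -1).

The matrix is upper triangular, so the determinant is the product of the diagonal entries:
det = (-8) · (-4) · (-1) = -32

The determinant is -32.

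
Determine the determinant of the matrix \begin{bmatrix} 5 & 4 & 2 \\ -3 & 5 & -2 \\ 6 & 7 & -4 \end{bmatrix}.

-228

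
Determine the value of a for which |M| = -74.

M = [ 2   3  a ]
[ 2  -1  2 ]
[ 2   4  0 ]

Expanding along the row containing a, det(M) is linear in a: det(M) = (10)·a + (-4).
Set (10)·a + (-4) = -74  ⇒  (10)·a = -70  ⇒  a = -7.

-7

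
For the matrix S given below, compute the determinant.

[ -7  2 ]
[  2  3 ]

det(S) = (-7)·3 − 2·2 = -21 − 4 = -25

-25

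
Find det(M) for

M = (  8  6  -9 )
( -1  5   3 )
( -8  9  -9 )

-1053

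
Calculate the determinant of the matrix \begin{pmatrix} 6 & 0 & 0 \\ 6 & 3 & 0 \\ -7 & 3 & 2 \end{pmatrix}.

The determinant is 36.

The matrix is lower triangular, so the determinant is the product of the diagonal entries:
det = (6) · (3) · (2) = 36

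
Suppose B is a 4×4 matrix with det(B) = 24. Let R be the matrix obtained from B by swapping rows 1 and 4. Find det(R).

Swapping two rows multiplies the determinant by −1.
det(R) = (-1)·(24) = -24

|R| = -24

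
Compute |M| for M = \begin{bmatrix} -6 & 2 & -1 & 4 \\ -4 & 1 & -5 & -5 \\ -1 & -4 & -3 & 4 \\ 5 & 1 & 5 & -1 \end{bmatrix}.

|M| = -30

Expand along row 1:
  + (-6) · M_11   where M_11 = det([1 -5 -5; -4 -3 4; 1 5 -1]) = 68
  − (2) · M_12   where M_12 = det([-4 -5 -5; -1 -3 4; 5 5 -1]) = -77
  + (-1) · M_13   where M_13 = det([-4 1 -5; -1 -4 4; 5 1 -1]) = -76
  − (4) · M_14   where M_14 = det([-4 1 -5; -1 -4 -3; 5 1 5]) = -37
det = (+1)·(-6)·(68) + (-1)·(2)·(-77) + (+1)·(-1)·(-76) + (-1)·(4)·(-37) = -30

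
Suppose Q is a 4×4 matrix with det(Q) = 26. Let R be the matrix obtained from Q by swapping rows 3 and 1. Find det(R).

Swapping two rows multiplies the determinant by −1.
det(R) = (-1)·(26) = -26

-26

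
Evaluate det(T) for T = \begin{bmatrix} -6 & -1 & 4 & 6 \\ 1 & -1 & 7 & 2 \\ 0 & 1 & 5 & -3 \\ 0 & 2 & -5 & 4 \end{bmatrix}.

det(T) = 765

Expand along column 1 (it has 2 zeros):
  + (-6) · M_11   where M_11 = det([-1 7 2; 1 5 -3; 2 -5 4]) = -105
  − (1) · M_21   where M_21 = det([-1 4 6; 1 5 -3; 2 -5 4]) = -135
det = (+1)·(-6)·(-105) + (-1)·(1)·(-135) = 765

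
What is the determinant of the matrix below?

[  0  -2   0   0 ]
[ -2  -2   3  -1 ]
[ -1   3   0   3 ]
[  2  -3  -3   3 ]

12

Expand along row 1 (it has 3 zeros):
  − (-2) · M_12   where M_12 = det([-2 3 -1; -1 0 3; 2 -3 3]) = 6
det = (-1)·(-2)·(6) = 12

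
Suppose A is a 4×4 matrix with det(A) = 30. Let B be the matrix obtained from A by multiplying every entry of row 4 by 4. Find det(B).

Scaling one row by 4 multiplies the determinant by 4.
det(B) = (4)·(30) = 120

|B| = 120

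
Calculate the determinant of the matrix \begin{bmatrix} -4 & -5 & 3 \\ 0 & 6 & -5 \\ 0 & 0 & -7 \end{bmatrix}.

168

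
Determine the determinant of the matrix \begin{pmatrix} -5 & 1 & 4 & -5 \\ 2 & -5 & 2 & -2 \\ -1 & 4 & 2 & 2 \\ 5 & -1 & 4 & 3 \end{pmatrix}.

Expand along row 1:
  + (-5) · M_11   where M_11 = det([-5 2 -2; 4 2 2; -1 4 3]) = -54
  − (1) · M_12   where M_12 = det([2 2 -2; -1 2 2; 5 4 3]) = 50
  + (4) · M_13   where M_13 = det([2 -5 -2; -1 4 2; 5 -1 3]) = 1
  − (-5) · M_14   where M_14 = det([2 -5 2; -1 4 2; 5 -1 4]) = -72
det = (+1)·(-5)·(-54) + (-1)·(1)·(50) + (+1)·(4)·(1) + (-1)·(-5)·(-72) = -136

-136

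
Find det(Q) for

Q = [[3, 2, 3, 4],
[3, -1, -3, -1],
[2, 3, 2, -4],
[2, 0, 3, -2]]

|Q| = -385

Expand along row 4 (it has 1 zero):
  − (2) · M_41   where M_41 = det([2 3 4; -1 -3 -1; 3 2 -4]) = 35
  − (3) · M_43   where M_43 = det([3 2 4; 3 -1 -1; 2 3 -4]) = 85
  + (-2) · M_44   where M_44 = det([3 2 3; 3 -1 -3; 2 3 2]) = 30
det = (-1)·(2)·(35) + (-1)·(3)·(85) + (+1)·(-2)·(30) = -385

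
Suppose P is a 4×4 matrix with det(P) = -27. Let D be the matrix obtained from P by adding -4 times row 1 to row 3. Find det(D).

-27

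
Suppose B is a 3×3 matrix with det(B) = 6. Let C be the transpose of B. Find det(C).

|C| = 6

det(Bᵀ) = det(B).
det(C) = (1)·(6) = 6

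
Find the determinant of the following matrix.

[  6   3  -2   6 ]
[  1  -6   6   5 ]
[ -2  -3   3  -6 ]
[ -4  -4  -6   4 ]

Expand along row 1:
  + (6) · M_11   where M_11 = det([-6 6 5; -3 3 -6; -4 -6 4]) = 510
  − (3) · M_12   where M_12 = det([1 6 5; -2 3 -6; -4 -6 4]) = 288
  + (-2) · M_13   where M_13 = det([1 -6 5; -2 -3 -6; -4 -4 4]) = -248
  − (6) · M_14   where M_14 = det([1 -6 6; -2 -3 3; -4 -4 -6]) = 150
det = (+1)·(6)·(510) + (-1)·(3)·(288) + (+1)·(-2)·(-248) + (-1)·(6)·(150) = 1792

1792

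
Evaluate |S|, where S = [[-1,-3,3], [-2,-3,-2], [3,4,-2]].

Expand along row 1:
  + (-1) · |-3 -2; 4 -2| = (-1)·(6 − (-8)) = -14
  − (-3) · |-2 -2; 3 -2| = −(-3)·(4 − (-6)) = 30
  + 3 · |-2 -3; 3 4| = 3·(-8 − (-9)) = 3
Sum: (-14) + (30) + (3) = 19

det(S) = 19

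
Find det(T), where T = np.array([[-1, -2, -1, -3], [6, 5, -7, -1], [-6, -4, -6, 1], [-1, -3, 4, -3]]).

det(T) = -152

Expand along row 1:
  + (-1) · M_11   where M_11 = det([5 -7 -1; -4 -6 1; -3 4 -3]) = 209
  − (-2) · M_12   where M_12 = det([6 -7 -1; -6 -6 1; -1 4 -3]) = 247
  + (-1) · M_13   where M_13 = det([6 5 -1; -6 -4 1; -1 -3 -3]) = -19
  − (-3) · M_14   where M_14 = det([6 5 -7; -6 -4 -6; -1 -3 4]) = -152
det = (+1)·(-1)·(209) + (-1)·(-2)·(247) + (+1)·(-1)·(-19) + (-1)·(-3)·(-152) = -152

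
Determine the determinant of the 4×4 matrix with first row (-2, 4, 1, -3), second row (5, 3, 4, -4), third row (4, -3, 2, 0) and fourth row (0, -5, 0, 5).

Expand along row 4 (it has 2 zeros):
  + (-5) · M_42   where M_42 = det([-2 1 -3; 5 4 -4; 4 2 0]) = -14
  + (5) · M_44   where M_44 = det([-2 4 1; 5 3 4; 4 -3 2]) = -39
det = (+1)·(-5)·(-14) + (+1)·(5)·(-39) = -125

-125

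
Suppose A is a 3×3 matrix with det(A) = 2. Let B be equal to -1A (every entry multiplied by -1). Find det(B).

For a 3×3 matrix, det(-1A) = (-1)^3·det(A) = -1·det(A).
det(B) = (-1)·(2) = -2

det(B) = -2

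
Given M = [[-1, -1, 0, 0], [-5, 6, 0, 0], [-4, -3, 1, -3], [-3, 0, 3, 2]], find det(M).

|M| = -121

M is block lower-triangular with a 2×2 block and a 2×2 block on the diagonal, so its determinant equals the product of the determinants of the diagonal blocks.
det of the 2×2 block = -11
det of the 2×2 block = 11
det = (-11)·(11) = -121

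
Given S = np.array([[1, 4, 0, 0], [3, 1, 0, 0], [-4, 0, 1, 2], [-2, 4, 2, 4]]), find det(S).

det(S) = 0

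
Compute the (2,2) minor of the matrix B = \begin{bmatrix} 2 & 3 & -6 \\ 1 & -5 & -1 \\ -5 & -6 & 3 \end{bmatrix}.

-24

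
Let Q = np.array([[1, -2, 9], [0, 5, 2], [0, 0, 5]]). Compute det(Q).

25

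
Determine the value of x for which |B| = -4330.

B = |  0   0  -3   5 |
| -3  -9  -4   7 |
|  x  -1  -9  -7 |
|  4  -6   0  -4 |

Expanding along the row containing x, det(B) is linear in x: det(B) = (114)·x + (-3532).
Set (114)·x + (-3532) = -4330  ⇒  (114)·x = -798  ⇒  x = -7.

x = -7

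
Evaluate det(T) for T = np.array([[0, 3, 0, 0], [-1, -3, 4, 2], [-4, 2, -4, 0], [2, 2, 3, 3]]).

Expand along row 1 (it has 3 zeros):
  − (3) · M_12   where M_12 = det([-1 4 2; -4 -4 0; 2 3 3]) = 52
det = (-1)·(3)·(52) = -156

-156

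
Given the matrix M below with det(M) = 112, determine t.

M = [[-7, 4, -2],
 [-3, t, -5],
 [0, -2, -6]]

Expanding along the row containing t, det(M) is linear in t: det(M) = (42)·t + (-14).
Set (42)·t + (-14) = 112  ⇒  (42)·t = 126  ⇒  t = 3.

3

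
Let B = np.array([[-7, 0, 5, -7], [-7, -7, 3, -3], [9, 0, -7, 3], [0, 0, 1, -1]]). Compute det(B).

Expand along column 2 (it has 3 zeros):
  + (-7) · M_22   where M_22 = det([-7 5 -7; 9 -7 3; 0 1 -1]) = -46
det = (+1)·(-7)·(-46) = 322

|B| = 322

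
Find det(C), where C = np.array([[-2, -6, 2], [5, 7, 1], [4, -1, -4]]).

det(C) = -156

Expand along row 1:
  + (-2) · |7 1; -1 -4| = (-2)·(-28 − (-1)) = 54
  − (-6) · |5 1; 4 -4| = −(-6)·(-20 − 4) = -144
  + 2 · |5 7; 4 -1| = 2·(-5 − 28) = -66
Sum: (54) + (-144) + (-66) = -156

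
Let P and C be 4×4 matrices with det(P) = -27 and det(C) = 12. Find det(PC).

det(PC) = -324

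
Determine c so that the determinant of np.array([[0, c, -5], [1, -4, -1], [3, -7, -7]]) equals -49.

c = -6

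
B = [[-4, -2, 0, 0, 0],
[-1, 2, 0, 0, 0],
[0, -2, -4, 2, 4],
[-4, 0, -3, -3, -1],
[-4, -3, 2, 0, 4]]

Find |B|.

B is block lower-triangular with a 2×2 block and a 3×3 block on the diagonal, so its determinant equals the product of the determinants of the diagonal blocks.
det of the 2×2 block = -10
det of the 3×3 block = 92
det = (-10)·(92) = -920

The determinant is -920.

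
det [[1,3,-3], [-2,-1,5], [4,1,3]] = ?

64

Expand along column 1:
  + 1 · |-1 5; 1 3| = 1·(-3 − 5) = -8
  − (-2) · |3 -3; 1 3| = −(-2)·(9 − (-3)) = 24
  + 4 · |3 -3; -1 5| = 4·(15 − 3) = 48
Sum: (-8) + (24) + (48) = 64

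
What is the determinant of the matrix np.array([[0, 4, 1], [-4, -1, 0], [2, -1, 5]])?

86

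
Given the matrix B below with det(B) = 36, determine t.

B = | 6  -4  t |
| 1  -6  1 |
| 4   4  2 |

t = 5

Expanding along the column containing t, det(B) is linear in t: det(B) = (28)·t + (-104).
Set (28)·t + (-104) = 36  ⇒  (28)·t = 140  ⇒  t = 5.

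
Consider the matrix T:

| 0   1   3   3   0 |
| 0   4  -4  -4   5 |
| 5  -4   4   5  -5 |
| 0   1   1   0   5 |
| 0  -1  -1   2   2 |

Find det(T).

Expand along column 1 (it has 4 zeros):
  + (5) · M_31   where M_31 = det([1 3 3 0; 4 -4 -4 5; 1 1 0 5; -1 -1 2 2]) = 252
det = (+1)·(5)·(252) = 1260

det(T) = 1260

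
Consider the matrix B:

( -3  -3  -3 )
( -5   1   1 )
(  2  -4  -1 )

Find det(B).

det(B) = -54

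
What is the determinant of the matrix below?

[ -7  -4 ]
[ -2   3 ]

The determinant is -29.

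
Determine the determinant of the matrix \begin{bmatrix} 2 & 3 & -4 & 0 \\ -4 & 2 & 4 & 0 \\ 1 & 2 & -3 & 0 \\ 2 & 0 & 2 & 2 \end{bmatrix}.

Expand along column 4 (it has 3 zeros):
  + (2) · M_44   where M_44 = det([2 3 -4; -4 2 4; 1 2 -3]) = -12
det = (+1)·(2)·(-12) = -24

The determinant is -24.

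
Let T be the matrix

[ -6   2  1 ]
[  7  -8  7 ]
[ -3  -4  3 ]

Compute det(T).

Expand along row 1:
  + (-6) · |-8 7; -4 3| = (-6)·(-24 − (-28)) = -24
  − 2 · |7 7; -3 3| = −2·(21 − (-21)) = -84
  + 1 · |7 -8; -3 -4| = 1·(-28 − 24) = -52
Sum: (-24) + (-84) + (-52) = -160

-160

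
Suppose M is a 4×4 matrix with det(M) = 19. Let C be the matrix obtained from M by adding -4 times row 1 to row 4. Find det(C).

19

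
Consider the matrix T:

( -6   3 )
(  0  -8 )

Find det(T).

det(T) = (-6)·(-8) − 3·0 = 48 − 0 = 48

det(T) = 48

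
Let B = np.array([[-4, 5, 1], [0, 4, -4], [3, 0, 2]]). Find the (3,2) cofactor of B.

Delete row 3 and column 2; the remaining 2×2 submatrix is [-4 1; 0 -4].
Its determinant is (-4)·(-4) − 1·0 = 16.
The cofactor carries sign (−1)^(3+2) = −1, so C_{3,2} = −(16) = -16.

The cofactor is -16.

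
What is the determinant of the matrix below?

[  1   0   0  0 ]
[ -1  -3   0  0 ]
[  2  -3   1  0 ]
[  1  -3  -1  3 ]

The matrix is block lower-triangular with a 2×2 block and a 2×2 block on the diagonal, so its determinant equals the product of the determinants of the diagonal blocks.
det of the 2×2 block = -3
det of the 2×2 block = 3
det = (-3)·(3) = -9

-9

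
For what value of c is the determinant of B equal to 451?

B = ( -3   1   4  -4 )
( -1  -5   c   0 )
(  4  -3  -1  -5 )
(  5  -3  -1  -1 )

c = -9

Expanding along the row containing c, det(B) is linear in c: det(B) = (-3)·c + (424).
Set (-3)·c + (424) = 451  ⇒  (-3)·c = 27  ⇒  c = -9.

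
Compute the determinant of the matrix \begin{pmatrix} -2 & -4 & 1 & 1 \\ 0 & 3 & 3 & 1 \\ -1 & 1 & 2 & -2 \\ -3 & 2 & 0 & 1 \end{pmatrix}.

171

Expand along row 2 (it has 1 zero):
  + (3) · M_22   where M_22 = det([-2 1 1; -1 2 -2; -3 0 1]) = 9
  − (3) · M_23   where M_23 = det([-2 -4 1; -1 1 -2; -3 2 1]) = -37
  + (1) · M_24   where M_24 = det([-2 -4 1; -1 1 2; -3 2 0]) = 33
det = (+1)·(3)·(9) + (-1)·(3)·(-37) + (+1)·(1)·(33) = 171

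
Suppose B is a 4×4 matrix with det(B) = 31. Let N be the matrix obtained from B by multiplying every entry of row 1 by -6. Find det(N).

det(N) = -186

Scaling one row by -6 multiplies the determinant by -6.
det(N) = (-6)·(31) = -186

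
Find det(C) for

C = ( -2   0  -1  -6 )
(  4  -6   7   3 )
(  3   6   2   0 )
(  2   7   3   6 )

|C| = 999

Expand along row 1 (it has 1 zero):
  + (-2) · M_11   where M_11 = det([-6 7 3; 6 2 0; 7 3 6]) = -312
  + (-1) · M_13   where M_13 = det([4 -6 3; 3 6 0; 2 7 6]) = 279
  − (-6) · M_14   where M_14 = det([4 -6 7; 3 6 2; 2 7 3]) = 109
det = (+1)·(-2)·(-312) + (+1)·(-1)·(279) + (-1)·(-6)·(109) = 999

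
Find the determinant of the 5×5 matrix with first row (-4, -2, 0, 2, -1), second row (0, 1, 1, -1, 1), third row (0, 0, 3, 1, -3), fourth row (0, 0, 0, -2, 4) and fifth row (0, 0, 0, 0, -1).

The matrix is upper triangular, so the determinant is the product of the diagonal entries:
det = (-4) · (1) · (3) · (-2) · (-1) = -24

-24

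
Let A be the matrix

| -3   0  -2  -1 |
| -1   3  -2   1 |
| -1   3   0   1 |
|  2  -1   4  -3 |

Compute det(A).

58

Expand along row 1 (it has 1 zero):
  + (-3) · M_11   where M_11 = det([3 -2 1; 3 0 1; -1 4 -3]) = -16
  + (-2) · M_13   where M_13 = det([-1 3 1; -1 3 1; 2 -1 -3]) = 0
  − (-1) · M_14   where M_14 = det([-1 3 -2; -1 3 0; 2 -1 4]) = 10
det = (+1)·(-3)·(-16) + (+1)·(-2)·(0) + (-1)·(-1)·(10) = 58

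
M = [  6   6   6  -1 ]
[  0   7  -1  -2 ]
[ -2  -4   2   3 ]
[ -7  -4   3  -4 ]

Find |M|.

Expand along row 2 (it has 1 zero):
  + (7) · M_22   where M_22 = det([6 6 -1; -2 2 3; -7 3 -4]) = -284
  − (-1) · M_23   where M_23 = det([6 6 -1; -2 -4 3; -7 -4 -4]) = 14
  + (-2) · M_24   where M_24 = det([6 6 6; -2 -4 2; -7 -4 3]) = -192
det = (+1)·(7)·(-284) + (-1)·(-1)·(14) + (+1)·(-2)·(-192) = -1590

|M| = -1590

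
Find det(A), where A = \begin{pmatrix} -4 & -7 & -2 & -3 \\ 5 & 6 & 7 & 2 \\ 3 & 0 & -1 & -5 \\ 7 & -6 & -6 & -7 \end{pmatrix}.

Expand along row 3 (it has 1 zero):
  + (3) · M_31   where M_31 = det([-7 -2 -3; 6 7 2; -6 -6 -7]) = 181
  + (-1) · M_33   where M_33 = det([-4 -7 -3; 5 6 2; 7 -6 -7]) = -7
  − (-5) · M_34   where M_34 = det([-4 -7 -2; 5 6 7; 7 -6 -6]) = -433
det = (+1)·(3)·(181) + (+1)·(-1)·(-7) + (-1)·(-5)·(-433) = -1615

-1615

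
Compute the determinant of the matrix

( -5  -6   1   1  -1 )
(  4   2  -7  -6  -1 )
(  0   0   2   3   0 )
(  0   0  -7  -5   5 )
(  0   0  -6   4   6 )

-896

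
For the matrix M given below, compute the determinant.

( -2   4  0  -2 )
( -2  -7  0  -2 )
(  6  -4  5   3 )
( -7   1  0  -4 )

330

Expand along column 3 (it has 3 zeros):
  + (5) · M_33   where M_33 = det([-2 4 -2; -2 -7 -2; -7 1 -4]) = 66
det = (+1)·(5)·(66) = 330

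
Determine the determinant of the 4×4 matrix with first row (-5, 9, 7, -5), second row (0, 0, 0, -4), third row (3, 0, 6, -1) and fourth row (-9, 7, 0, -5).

516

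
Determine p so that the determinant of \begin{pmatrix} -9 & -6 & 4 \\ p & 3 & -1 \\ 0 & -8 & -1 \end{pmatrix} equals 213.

Expanding along the column containing p, det(B) is linear in p: det(B) = (-38)·p + (99).
Set (-38)·p + (99) = 213  ⇒  (-38)·p = 114  ⇒  p = -3.

-3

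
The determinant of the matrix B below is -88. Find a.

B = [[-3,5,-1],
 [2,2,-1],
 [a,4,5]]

-4

Expanding along the row containing a, det(B) is linear in a: det(B) = (-3)·a + (-100).
Set (-3)·a + (-100) = -88  ⇒  (-3)·a = 12  ⇒  a = -4.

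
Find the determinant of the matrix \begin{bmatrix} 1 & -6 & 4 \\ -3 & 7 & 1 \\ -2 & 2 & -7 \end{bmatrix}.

119

Expand along column 1:
  + 1 · |7 1; 2 -7| = 1·(-49 − 2) = -51
  − (-3) · |-6 4; 2 -7| = −(-3)·(42 − 8) = 102
  + (-2) · |-6 4; 7 1| = (-2)·(-6 − 28) = 68
Sum: (-51) + (102) + (68) = 119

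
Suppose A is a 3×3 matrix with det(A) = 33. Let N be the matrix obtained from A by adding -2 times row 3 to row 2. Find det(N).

Adding a multiple of one row to another leaves the determinant unchanged.
det(N) = (1)·(33) = 33

33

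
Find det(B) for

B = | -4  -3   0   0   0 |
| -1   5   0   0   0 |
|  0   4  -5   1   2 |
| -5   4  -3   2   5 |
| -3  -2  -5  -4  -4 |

|B| = 1219

B is block lower-triangular with a 2×2 block and a 3×3 block on the diagonal, so its determinant equals the product of the determinants of the diagonal blocks.
det of the 2×2 block = -23
det of the 3×3 block = -53
det = (-23)·(-53) = 1219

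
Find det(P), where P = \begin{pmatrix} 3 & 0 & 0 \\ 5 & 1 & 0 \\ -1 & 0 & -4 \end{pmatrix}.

-12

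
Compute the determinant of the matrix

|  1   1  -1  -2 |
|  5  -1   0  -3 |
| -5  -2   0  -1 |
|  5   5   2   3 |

Expand along column 3 (it has 2 zeros):
  + (-1) · M_13   where M_13 = det([5 -1 -3; -5 -2 -1; 5 5 3]) = 30
  − (2) · M_43   where M_43 = det([1 1 -2; 5 -1 -3; -5 -2 -1]) = 45
det = (+1)·(-1)·(30) + (-1)·(2)·(45) = -120

-120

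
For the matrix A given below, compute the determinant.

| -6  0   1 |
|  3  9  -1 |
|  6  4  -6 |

det(A) = 258

Expand along row 1:
  + (-6) · |9 -1; 4 -6| = (-6)·(-54 − (-4)) = 300
  + 1 · |3 9; 6 4| = 1·(12 − 54) = -42
Sum: (300) + (-42) = 258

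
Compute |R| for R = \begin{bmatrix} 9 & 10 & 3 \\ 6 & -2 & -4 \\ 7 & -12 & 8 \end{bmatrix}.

Expand along row 1:
  + 9 · |-2 -4; -12 8| = 9·(-16 − 48) = -576
  − 10 · |6 -4; 7 8| = −10·(48 − (-28)) = -760
  + 3 · |6 -2; 7 -12| = 3·(-72 − (-14)) = -174
Sum: (-576) + (-760) + (-174) = -1510

-1510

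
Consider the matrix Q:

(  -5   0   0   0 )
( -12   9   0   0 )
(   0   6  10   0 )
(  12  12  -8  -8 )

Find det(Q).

Q is lower triangular, so det(Q) is the product of the diagonal entries:
det = (-5) · (9) · (10) · (-8) = 3600

|Q| = 3600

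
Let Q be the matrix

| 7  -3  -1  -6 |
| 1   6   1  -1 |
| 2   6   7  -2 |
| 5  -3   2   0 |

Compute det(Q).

1182

Expand along row 4 (it has 1 zero):
  − (5) · M_41   where M_41 = det([-3 -1 -6; 6 1 -1; 6 7 -2]) = -237
  + (-3) · M_42   where M_42 = det([7 -1 -6; 1 1 -1; 2 7 -2]) = 5
  − (2) · M_43   where M_43 = det([7 -3 -6; 1 6 -1; 2 6 -2]) = -6
det = (-1)·(5)·(-237) + (+1)·(-3)·(5) + (-1)·(2)·(-6) = 1182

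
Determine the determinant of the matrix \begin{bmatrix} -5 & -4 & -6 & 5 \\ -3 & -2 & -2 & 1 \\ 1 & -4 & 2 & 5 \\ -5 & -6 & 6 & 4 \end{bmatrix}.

-280

Expand along row 1:
  + (-5) · M_11   where M_11 = det([-2 -2 1; -4 2 5; -6 6 4]) = 60
  − (-4) · M_12   where M_12 = det([-3 -2 1; 1 2 5; -5 6 4]) = 140
  + (-6) · M_13   where M_13 = det([-3 -2 1; 1 -4 5; -5 -6 4]) = -10
  − (5) · M_14   where M_14 = det([-3 -2 -2; 1 -4 2; -5 -6 6]) = 120
det = (+1)·(-5)·(60) + (-1)·(-4)·(140) + (+1)·(-6)·(-10) + (-1)·(5)·(120) = -280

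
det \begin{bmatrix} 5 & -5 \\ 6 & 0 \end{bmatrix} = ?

30

det = 5·0 − (-5)·6 = 0 − (-30) = 30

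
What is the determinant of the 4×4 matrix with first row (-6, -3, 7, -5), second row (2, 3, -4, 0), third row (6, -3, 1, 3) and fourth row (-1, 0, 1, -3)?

42

Expand along row 2 (it has 1 zero):
  − (2) · M_21   where M_21 = det([-3 7 -5; -3 1 3; 0 1 -3]) = -30
  + (3) · M_22   where M_22 = det([-6 7 -5; 6 1 3; -1 1 -3]) = 106
  − (-4) · M_23   where M_23 = det([-6 -3 -5; 6 -3 3; -1 0 -3]) = -84
det = (-1)·(2)·(-30) + (+1)·(3)·(106) + (-1)·(-4)·(-84) = 42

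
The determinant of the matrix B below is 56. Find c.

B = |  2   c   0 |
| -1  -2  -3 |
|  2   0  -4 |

-4

Expanding along the column containing c, det(B) is linear in c: det(B) = (-10)·c + (16).
Set (-10)·c + (16) = 56  ⇒  (-10)·c = 40  ⇒  c = -4.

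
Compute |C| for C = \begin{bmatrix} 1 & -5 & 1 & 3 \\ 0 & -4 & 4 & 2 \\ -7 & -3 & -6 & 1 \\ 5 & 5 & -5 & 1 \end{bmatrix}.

Expand along row 2 (it has 1 zero):
  + (-4) · M_22   where M_22 = det([1 1 3; -7 -6 1; 5 -5 1]) = 206
  − (4) · M_23   where M_23 = det([1 -5 3; -7 -3 1; 5 5 1]) = -128
  + (2) · M_24   where M_24 = det([1 -5 1; -7 -3 -6; 5 5 -5]) = 350
det = (+1)·(-4)·(206) + (-1)·(4)·(-128) + (+1)·(2)·(350) = 388

388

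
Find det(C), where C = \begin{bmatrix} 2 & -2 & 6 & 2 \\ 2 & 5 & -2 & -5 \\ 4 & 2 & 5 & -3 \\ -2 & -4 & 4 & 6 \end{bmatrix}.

Expand along row 1:
  + (2) · M_11   where M_11 = det([5 -2 -5; 2 5 -3; -4 4 6]) = 70
  − (-2) · M_12   where M_12 = det([2 -2 -5; 4 5 -3; -2 4 6]) = -10
  + (6) · M_13   where M_13 = det([2 5 -5; 4 2 -3; -2 -4 6]) = -30
  − (2) · M_14   where M_14 = det([2 5 -2; 4 2 5; -2 -4 4]) = -50
det = (+1)·(2)·(70) + (-1)·(-2)·(-10) + (+1)·(6)·(-30) + (-1)·(2)·(-50) = 40

40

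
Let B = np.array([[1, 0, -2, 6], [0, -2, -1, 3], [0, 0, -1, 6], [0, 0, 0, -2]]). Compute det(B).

B is upper triangular, so det(B) is the product of the diagonal entries:
det = (1) · (-2) · (-1) · (-2) = -4

|B| = -4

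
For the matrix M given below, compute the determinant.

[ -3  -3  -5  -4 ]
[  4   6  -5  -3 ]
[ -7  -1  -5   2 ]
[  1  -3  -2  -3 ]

Expand along row 1:
  + (-3) · M_11   where M_11 = det([6 -5 -3; -1 -5 2; -3 -2 -3]) = 198
  − (-3) · M_12   where M_12 = det([4 -5 -3; -7 -5 2; 1 -2 -3]) = 114
  + (-5) · M_13   where M_13 = det([4 6 -3; -7 -1 2; 1 -3 -3]) = -144
  − (-4) · M_14   where M_14 = det([4 6 -5; -7 -1 -5; 1 -3 -2]) = -276
det = (+1)·(-3)·(198) + (-1)·(-3)·(114) + (+1)·(-5)·(-144) + (-1)·(-4)·(-276) = -636

det(M) = -636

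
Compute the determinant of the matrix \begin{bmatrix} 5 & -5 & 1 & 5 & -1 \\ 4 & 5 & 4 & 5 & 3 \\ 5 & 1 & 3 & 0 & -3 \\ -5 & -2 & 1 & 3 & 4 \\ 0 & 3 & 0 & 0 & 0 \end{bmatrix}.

-1380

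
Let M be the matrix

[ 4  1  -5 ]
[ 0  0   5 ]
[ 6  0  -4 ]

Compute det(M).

30

Expand along row 2:
  − 5 · |4 1; 6 0| = −5·(0 − 6) = 30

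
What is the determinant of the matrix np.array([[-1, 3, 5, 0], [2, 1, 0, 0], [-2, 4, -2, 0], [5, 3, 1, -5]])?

Expand along column 4 (it has 3 zeros):
  + (-5) · M_44   where M_44 = det([-1 3 5; 2 1 0; -2 4 -2]) = 64
det = (+1)·(-5)·(64) = -320

-320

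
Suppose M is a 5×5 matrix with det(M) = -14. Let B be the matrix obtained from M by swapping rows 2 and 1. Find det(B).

14

Swapping two rows multiplies the determinant by −1.
det(B) = (-1)·(-14) = 14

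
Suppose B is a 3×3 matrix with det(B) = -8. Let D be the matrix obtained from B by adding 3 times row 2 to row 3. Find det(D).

Adding a multiple of one row to another leaves the determinant unchanged.
det(D) = (1)·(-8) = -8

The determinant is -8.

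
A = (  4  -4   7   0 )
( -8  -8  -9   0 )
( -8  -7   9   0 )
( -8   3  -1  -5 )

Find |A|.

Expand along column 4 (it has 3 zeros):
  + (-5) · M_44   where M_44 = det([4 -4 7; -8 -8 -9; -8 -7 9]) = -1172
det = (+1)·(-5)·(-1172) = 5860

det(A) = 5860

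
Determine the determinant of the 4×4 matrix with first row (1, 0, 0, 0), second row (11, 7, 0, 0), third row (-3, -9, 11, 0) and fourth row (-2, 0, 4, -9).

-693

The matrix is lower triangular, so the determinant is the product of the diagonal entries:
det = (1) · (7) · (11) · (-9) = -693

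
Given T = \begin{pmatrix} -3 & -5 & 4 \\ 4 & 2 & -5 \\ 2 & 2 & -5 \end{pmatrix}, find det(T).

det(T) = -34

Expand along row 1:
  + (-3) · |2 -5; 2 -5| = (-3)·(-10 − (-10)) = 0
  − (-5) · |4 -5; 2 -5| = −(-5)·(-20 − (-10)) = -50
  + 4 · |4 2; 2 2| = 4·(8 − 4) = 16
Sum: (0) + (-50) + (16) = -34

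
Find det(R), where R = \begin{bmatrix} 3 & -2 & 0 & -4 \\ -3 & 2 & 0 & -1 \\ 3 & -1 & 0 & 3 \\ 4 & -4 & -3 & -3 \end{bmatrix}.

|R| = 45

Expand along column 3 (it has 3 zeros):
  − (-3) · M_43   where M_43 = det([3 -2 -4; -3 2 -1; 3 -1 3]) = 15
det = (-1)·(-3)·(15) = 45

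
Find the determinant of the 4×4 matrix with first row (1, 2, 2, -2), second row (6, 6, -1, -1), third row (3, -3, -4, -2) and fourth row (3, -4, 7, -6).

-655

Expand along row 1:
  + (1) · M_11   where M_11 = det([6 -1 -1; -3 -4 -2; -4 7 -6]) = 275
  − (2) · M_12   where M_12 = det([6 -1 -1; 3 -4 -2; 3 7 -6]) = 183
  + (2) · M_13   where M_13 = det([6 6 -1; 3 -3 -2; 3 -4 -6]) = 135
  − (-2) · M_14   where M_14 = det([6 6 -1; 3 -3 -4; 3 -4 7]) = -417
det = (+1)·(1)·(275) + (-1)·(2)·(183) + (+1)·(2)·(135) + (-1)·(-2)·(-417) = -655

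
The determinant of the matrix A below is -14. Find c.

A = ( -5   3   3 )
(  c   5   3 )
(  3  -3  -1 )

Expanding along the column containing c, det(A) is linear in c: det(A) = (-6)·c + (-38).
Set (-6)·c + (-38) = -14  ⇒  (-6)·c = 24  ⇒  c = -4.

c = -4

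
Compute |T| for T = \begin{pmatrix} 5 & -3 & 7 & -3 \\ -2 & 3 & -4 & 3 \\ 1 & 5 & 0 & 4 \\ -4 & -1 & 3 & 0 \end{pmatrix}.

Expand along row 3 (it has 1 zero):
  + (1) · M_31   where M_31 = det([-3 7 -3; 3 -4 3; -1 3 0]) = -9
  − (5) · M_32   where M_32 = det([5 7 -3; -2 -4 3; -4 3 0]) = -63
  − (4) · M_34   where M_34 = det([5 -3 7; -2 3 -4; -4 -1 3]) = 57
det = (+1)·(1)·(-9) + (-1)·(5)·(-63) + (-1)·(4)·(57) = 78

78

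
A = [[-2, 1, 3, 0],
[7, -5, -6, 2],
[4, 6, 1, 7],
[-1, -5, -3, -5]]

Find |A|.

det(A) = -34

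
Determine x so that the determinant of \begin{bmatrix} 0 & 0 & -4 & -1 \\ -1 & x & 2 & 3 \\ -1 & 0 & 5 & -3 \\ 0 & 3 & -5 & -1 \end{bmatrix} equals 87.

Expanding along the row containing x, det(A) is linear in x: det(A) = (-1)·x + (81).
Set (-1)·x + (81) = 87  ⇒  (-1)·x = 6  ⇒  x = -6.

-6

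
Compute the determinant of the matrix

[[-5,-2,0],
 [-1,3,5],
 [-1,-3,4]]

Expand along column 3:
  − 5 · |-5 -2; -1 -3| = −5·(15 − 2) = -65
  + 4 · |-5 -2; -1 3| = 4·(-15 − 2) = -68
Sum: (-65) + (-68) = -133

The determinant is -133.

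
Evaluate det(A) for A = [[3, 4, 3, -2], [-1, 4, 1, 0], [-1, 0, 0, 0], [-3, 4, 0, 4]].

24

Expand along row 3 (it has 3 zeros):
  + (-1) · M_31   where M_31 = det([4 3 -2; 4 1 0; 4 0 4]) = -24
det = (+1)·(-1)·(-24) = 24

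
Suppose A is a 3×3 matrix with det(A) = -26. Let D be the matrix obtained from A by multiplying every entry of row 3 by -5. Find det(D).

|D| = 130

Scaling one row by -5 multiplies the determinant by -5.
det(D) = (-5)·(-26) = 130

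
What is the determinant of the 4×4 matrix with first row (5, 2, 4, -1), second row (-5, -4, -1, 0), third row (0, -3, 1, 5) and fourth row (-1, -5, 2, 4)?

-53

Expand along row 2 (it has 1 zero):
  − (-5) · M_21   where M_21 = det([2 4 -1; -3 1 5; -5 2 4]) = -63
  + (-4) · M_22   where M_22 = det([5 4 -1; 0 1 5; -1 2 4]) = -51
  − (-1) · M_23   where M_23 = det([5 2 -1; 0 -3 5; -1 -5 4]) = 58
det = (-1)·(-5)·(-63) + (+1)·(-4)·(-51) + (-1)·(-1)·(58) = -53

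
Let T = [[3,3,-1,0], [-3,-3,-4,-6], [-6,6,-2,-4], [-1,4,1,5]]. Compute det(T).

Expand along row 1 (it has 1 zero):
  + (3) · M_11   where M_11 = det([-3 -4 -6; 6 -2 -4; 4 1 5]) = 118
  − (3) · M_12   where M_12 = det([-3 -4 -6; -6 -2 -4; -1 1 5]) = -70
  + (-1) · M_13   where M_13 = det([-3 -3 -6; -6 6 -4; -1 4 5]) = -132
det = (+1)·(3)·(118) + (-1)·(3)·(-70) + (+1)·(-1)·(-132) = 696

The determinant is 696.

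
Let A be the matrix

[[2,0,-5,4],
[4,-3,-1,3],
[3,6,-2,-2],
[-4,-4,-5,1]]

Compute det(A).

Expand along row 1 (it has 1 zero):
  + (2) · M_11   where M_11 = det([-3 -1 3; 6 -2 -2; -4 -5 1]) = -80
  + (-5) · M_13   where M_13 = det([4 -3 3; 3 6 -2; -4 -4 1]) = 13
  − (4) · M_14   where M_14 = det([4 -3 -1; 3 6 -2; -4 -4 -5]) = -233
det = (+1)·(2)·(-80) + (+1)·(-5)·(13) + (-1)·(4)·(-233) = 707

The determinant is 707.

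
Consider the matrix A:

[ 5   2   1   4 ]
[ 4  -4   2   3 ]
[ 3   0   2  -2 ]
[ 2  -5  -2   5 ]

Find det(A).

|A| = 329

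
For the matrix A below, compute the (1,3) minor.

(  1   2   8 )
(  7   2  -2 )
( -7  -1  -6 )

Delete row 1 and column 3; the remaining 2×2 submatrix is [7 2; -7 -1].
Its determinant is 7·(-1) − 2·(-7) = 7.

The minor is 7.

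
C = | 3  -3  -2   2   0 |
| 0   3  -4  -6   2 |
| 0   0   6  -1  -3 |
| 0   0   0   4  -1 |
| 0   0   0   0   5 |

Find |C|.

1080

C is upper triangular, so det(C) is the product of the diagonal entries:
det = (3) · (3) · (6) · (4) · (5) = 1080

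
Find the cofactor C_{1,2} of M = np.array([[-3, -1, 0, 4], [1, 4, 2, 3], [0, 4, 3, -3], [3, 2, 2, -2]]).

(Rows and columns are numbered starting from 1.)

Delete row 1 and column 2; the remaining 3×3 submatrix is [1 2 3; 0 3 -3; 3 2 -2].
Its determinant is -45.
The cofactor carries sign (−1)^(1+2) = −1, so C_{1,2} = −(-45) = 45.

45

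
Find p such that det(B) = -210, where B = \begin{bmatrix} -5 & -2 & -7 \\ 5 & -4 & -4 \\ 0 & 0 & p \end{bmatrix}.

Expanding along the row containing p, det(B) is linear in p: det(B) = (30)·p + (0).
Set (30)·p + (0) = -210  ⇒  (30)·p = -210  ⇒  p = -7.

p = -7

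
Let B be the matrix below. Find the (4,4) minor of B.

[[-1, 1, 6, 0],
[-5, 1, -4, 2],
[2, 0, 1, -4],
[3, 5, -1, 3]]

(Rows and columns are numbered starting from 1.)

Delete row 4 and column 4; the remaining 3×3 submatrix is [-1 1 6; -5 1 -4; 2 0 1].
Its determinant is -16.

-16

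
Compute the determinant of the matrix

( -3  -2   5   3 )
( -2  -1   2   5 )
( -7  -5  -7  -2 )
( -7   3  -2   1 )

Expand along row 1:
  + (-3) · M_11   where M_11 = det([-1 2 5; -5 -7 -2; 3 -2 1]) = 164
  − (-2) · M_12   where M_12 = det([-2 2 5; -7 -7 -2; -7 -2 1]) = -111
  + (5) · M_13   where M_13 = det([-2 -1 5; -7 -5 -2; -7 3 1]) = -303
  − (3) · M_14   where M_14 = det([-2 -1 2; -7 -5 -7; -7 3 -2]) = -209
det = (+1)·(-3)·(164) + (-1)·(-2)·(-111) + (+1)·(5)·(-303) + (-1)·(3)·(-209) = -1602

-1602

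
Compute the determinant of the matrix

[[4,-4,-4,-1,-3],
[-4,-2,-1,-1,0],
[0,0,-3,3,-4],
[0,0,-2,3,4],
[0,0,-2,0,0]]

The matrix is block upper-triangular with a 2×2 block and a 3×3 block on the diagonal, so its determinant equals the product of the determinants of the diagonal blocks.
det of the 2×2 block = -24
det of the 3×3 block = -48
det = (-24)·(-48) = 1152

1152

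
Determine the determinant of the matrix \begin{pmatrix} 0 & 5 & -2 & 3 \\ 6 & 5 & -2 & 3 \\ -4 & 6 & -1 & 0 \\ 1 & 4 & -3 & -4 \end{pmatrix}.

420

Expand along row 1 (it has 1 zero):
  − (5) · M_12   where M_12 = det([6 -2 3; -4 -1 0; 1 -3 -4]) = 95
  + (-2) · M_13   where M_13 = det([6 5 3; -4 6 0; 1 4 -4]) = -290
  − (3) · M_14   where M_14 = det([6 5 -2; -4 6 -1; 1 4 -3]) = -105
det = (-1)·(5)·(95) + (+1)·(-2)·(-290) + (-1)·(3)·(-105) = 420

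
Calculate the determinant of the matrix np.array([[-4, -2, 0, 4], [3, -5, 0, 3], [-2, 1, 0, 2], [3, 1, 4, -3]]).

Expand along column 3 (it has 3 zeros):
  − (4) · M_43   where M_43 = det([-4 -2 4; 3 -5 3; -2 1 2]) = 48
det = (-1)·(4)·(48) = -192

-192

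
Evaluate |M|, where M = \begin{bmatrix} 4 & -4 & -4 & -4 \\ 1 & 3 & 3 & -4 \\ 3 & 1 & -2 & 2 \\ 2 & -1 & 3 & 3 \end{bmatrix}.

-788

Expand along row 1:
  + (4) · M_11   where M_11 = det([3 3 -4; 1 -2 2; -1 3 3]) = -55
  − (-4) · M_12   where M_12 = det([1 3 -4; 3 -2 2; 2 3 3]) = -79
  + (-4) · M_13   where M_13 = det([1 3 -4; 3 1 2; 2 -1 3]) = 10
  − (-4) · M_14   where M_14 = det([1 3 3; 3 1 -2; 2 -1 3]) = -53
det = (+1)·(4)·(-55) + (-1)·(-4)·(-79) + (+1)·(-4)·(10) + (-1)·(-4)·(-53) = -788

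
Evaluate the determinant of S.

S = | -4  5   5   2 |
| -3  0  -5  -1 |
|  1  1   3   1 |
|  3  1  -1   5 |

-50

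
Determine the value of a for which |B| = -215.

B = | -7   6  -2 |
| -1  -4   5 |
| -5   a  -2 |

Expanding along the row containing a, det(B) is linear in a: det(B) = (37)·a + (-178).
Set (37)·a + (-178) = -215  ⇒  (37)·a = -37  ⇒  a = -1.

a = -1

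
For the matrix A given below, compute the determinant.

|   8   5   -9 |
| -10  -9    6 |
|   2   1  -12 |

Expand along column 1:
  + 8 · |-9 6; 1 -12| = 8·(108 − 6) = 816
  − (-10) · |5 -9; 1 -12| = −(-10)·(-60 − (-9)) = -510
  + 2 · |5 -9; -9 6| = 2·(30 − 81) = -102
Sum: (816) + (-510) + (-102) = 204

det(A) = 204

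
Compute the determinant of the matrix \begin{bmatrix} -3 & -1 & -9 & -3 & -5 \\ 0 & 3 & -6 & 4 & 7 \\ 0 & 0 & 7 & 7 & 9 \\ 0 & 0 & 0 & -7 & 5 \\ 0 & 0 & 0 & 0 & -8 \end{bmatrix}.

The matrix is upper triangular, so the determinant is the product of the diagonal entries:
det = (-3) · (3) · (7) · (-7) · (-8) = -3528

The determinant is -3528.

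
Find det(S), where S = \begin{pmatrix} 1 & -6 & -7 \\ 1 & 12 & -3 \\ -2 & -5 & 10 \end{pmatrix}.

Expand along column 1:
  + 1 · |12 -3; -5 10| = 1·(120 − 15) = 105
  − 1 · |-6 -7; -5 10| = −1·(-60 − 35) = 95
  + (-2) · |-6 -7; 12 -3| = (-2)·(18 − (-84)) = -204
Sum: (105) + (95) + (-204) = -4

det(S) = -4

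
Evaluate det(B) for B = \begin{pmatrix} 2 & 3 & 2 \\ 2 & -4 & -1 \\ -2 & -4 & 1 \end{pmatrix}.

Expand along row 1:
  + 2 · |-4 -1; -4 1| = 2·(-4 − 4) = -16
  − 3 · |2 -1; -2 1| = −3·(2 − 2) = 0
  + 2 · |2 -4; -2 -4| = 2·(-8 − 8) = -32
Sum: (-16) + (0) + (-32) = -48

-48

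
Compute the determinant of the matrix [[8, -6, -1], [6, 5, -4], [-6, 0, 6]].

Expand along row 3:
  + (-6) · |-6 -1; 5 -4| = (-6)·(24 − (-5)) = -174
  + 6 · |8 -6; 6 5| = 6·(40 − (-36)) = 456
Sum: (-174) + (456) = 282

282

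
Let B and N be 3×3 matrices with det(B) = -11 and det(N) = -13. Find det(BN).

|BN| = 143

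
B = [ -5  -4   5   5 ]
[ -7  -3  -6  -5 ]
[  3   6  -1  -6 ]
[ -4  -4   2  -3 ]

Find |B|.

1718

Expand along row 1:
  + (-5) · M_11   where M_11 = det([-3 -6 -5; 6 -1 -6; -4 2 -3]) = -337
  − (-4) · M_12   where M_12 = det([-7 -6 -5; 3 -1 -6; -4 2 -3]) = -313
  + (5) · M_13   where M_13 = det([-7 -3 -5; 3 6 -6; -4 -4 -3]) = 135
  − (5) · M_14   where M_14 = det([-7 -3 -6; 3 6 -1; -4 -4 2]) = -122
det = (+1)·(-5)·(-337) + (-1)·(-4)·(-313) + (+1)·(5)·(135) + (-1)·(5)·(-122) = 1718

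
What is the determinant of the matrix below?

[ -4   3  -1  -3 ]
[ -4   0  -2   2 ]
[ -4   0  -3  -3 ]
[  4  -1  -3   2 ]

The determinant is -308.

Expand along column 2 (it has 2 zeros):
  − (3) · M_12   where M_12 = det([-4 -2 2; -4 -3 -3; 4 -3 2]) = 116
  + (-1) · M_42   where M_42 = det([-4 -1 -3; -4 -2 2; -4 -3 -3]) = -40
det = (-1)·(3)·(116) + (+1)·(-1)·(-40) = -308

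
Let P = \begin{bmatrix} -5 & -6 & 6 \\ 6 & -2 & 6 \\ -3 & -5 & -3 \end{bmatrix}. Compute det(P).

|P| = -396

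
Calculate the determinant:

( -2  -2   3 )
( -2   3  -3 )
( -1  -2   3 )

The determinant is -3.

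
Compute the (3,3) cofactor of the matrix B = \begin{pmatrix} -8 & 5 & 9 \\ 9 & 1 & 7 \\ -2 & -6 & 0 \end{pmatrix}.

Delete row 3 and column 3; the remaining 2×2 submatrix is [-8 5; 9 1].
Its determinant is (-8)·1 − 5·9 = -53.
The cofactor carries sign (−1)^(3+3) = +1, so C_{3,3} = +(-53) = -53.

The cofactor is -53.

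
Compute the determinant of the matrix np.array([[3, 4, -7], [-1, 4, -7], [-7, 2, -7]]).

Expand along row 1:
  + 3 · |4 -7; 2 -7| = 3·(-28 − (-14)) = -42
  − 4 · |-1 -7; -7 -7| = −4·(7 − 49) = 168
  + (-7) · |-1 4; -7 2| = (-7)·(-2 − (-28)) = -182
Sum: (-42) + (168) + (-182) = -56

-56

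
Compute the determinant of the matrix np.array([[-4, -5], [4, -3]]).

The determinant is 32.

det = (-4)·(-3) − (-5)·4 = 12 − (-20) = 32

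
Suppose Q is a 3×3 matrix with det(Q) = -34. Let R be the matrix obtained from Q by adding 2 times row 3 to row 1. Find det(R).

|R| = -34

Adding a multiple of one row to another leaves the determinant unchanged.
det(R) = (1)·(-34) = -34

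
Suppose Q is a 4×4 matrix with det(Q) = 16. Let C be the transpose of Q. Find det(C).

det(Qᵀ) = det(Q).
det(C) = (1)·(16) = 16

|C| = 16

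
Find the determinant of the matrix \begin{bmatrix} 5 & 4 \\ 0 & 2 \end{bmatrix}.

det = 5·2 − 4·0 = 10 − 0 = 10

10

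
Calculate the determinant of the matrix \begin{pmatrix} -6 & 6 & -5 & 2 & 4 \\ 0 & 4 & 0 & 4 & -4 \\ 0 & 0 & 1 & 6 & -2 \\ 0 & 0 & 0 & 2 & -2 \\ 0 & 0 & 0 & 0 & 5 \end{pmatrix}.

-240

The matrix is upper triangular, so the determinant is the product of the diagonal entries:
det = (-6) · (4) · (1) · (2) · (5) = -240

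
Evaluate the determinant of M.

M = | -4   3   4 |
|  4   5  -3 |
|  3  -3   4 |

Expand along row 1:
  + (-4) · |5 -3; -3 4| = (-4)·(20 − 9) = -44
  − 3 · |4 -3; 3 4| = −3·(16 − (-9)) = -75
  + 4 · |4 5; 3 -3| = 4·(-12 − 15) = -108
Sum: (-44) + (-75) + (-108) = -227

The determinant is -227.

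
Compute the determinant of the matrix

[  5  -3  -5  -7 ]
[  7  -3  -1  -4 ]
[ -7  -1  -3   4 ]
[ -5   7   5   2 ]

Expand along row 1:
  + (5) · M_11   where M_11 = det([-3 -1 -4; -1 -3 4; 7 5 2]) = -16
  − (-3) · M_12   where M_12 = det([7 -1 -4; -7 -3 4; -5 5 2]) = 24
  + (-5) · M_13   where M_13 = det([7 -3 -4; -7 -1 4; -5 7 2]) = 24
  − (-7) · M_14   where M_14 = det([7 -3 -1; -7 -1 -3; -5 7 5]) = 16
det = (+1)·(5)·(-16) + (-1)·(-3)·(24) + (+1)·(-5)·(24) + (-1)·(-7)·(16) = -16

-16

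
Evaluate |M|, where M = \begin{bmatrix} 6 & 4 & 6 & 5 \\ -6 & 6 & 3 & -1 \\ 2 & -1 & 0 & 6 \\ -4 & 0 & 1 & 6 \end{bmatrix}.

|M| = -772

Expand along row 3 (it has 1 zero):
  + (2) · M_31   where M_31 = det([4 6 5; 6 3 -1; 0 1 6]) = -110
  − (-1) · M_32   where M_32 = det([6 6 5; -6 3 -1; -4 1 6]) = 384
  − (6) · M_34   where M_34 = det([6 4 6; -6 6 3; -4 0 1]) = 156
det = (+1)·(2)·(-110) + (-1)·(-1)·(384) + (-1)·(6)·(156) = -772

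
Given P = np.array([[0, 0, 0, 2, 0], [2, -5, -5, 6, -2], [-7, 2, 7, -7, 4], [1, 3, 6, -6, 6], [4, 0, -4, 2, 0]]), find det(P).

det(P) = 896

Expand along row 1 (it has 4 zeros):
  − (2) · M_14   where M_14 = det([2 -5 -5 -2; -7 2 7 4; 1 3 6 6; 4 0 -4 0]) = -448
det = (-1)·(2)·(-448) = 896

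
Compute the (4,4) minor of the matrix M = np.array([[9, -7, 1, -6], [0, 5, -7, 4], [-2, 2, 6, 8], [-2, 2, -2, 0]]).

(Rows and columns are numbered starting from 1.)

308

Delete row 4 and column 4; the remaining 3×3 submatrix is [9 -7 1; 0 5 -7; -2 2 6].
Its determinant is 308.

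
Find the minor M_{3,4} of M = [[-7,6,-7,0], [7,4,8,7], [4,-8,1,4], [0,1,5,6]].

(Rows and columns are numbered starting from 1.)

Delete row 3 and column 4; the remaining 3×3 submatrix is [-7 6 -7; 7 4 8; 0 1 5].
Its determinant is -343.

-343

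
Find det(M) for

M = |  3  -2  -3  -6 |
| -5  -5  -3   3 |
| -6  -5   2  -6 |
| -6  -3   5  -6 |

-87

Expand along row 1:
  + (3) · M_11   where M_11 = det([-5 -3 3; -5 2 -6; -3 5 -6]) = -111
  − (-2) · M_12   where M_12 = det([-5 -3 3; -6 2 -6; -6 5 -6]) = -144
  + (-3) · M_13   where M_13 = det([-5 -5 3; -6 -5 -6; -6 -3 -6]) = -96
  − (-6) · M_14   where M_14 = det([-5 -5 -3; -6 -5 2; -6 -3 5]) = 41
det = (+1)·(3)·(-111) + (-1)·(-2)·(-144) + (+1)·(-3)·(-96) + (-1)·(-6)·(41) = -87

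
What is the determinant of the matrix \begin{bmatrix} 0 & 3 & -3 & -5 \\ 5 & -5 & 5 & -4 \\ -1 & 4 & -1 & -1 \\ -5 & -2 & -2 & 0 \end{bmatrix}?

Expand along row 1 (it has 1 zero):
  − (3) · M_12   where M_12 = det([5 5 -4; -1 -1 -1; -5 -2 0]) = 27
  + (-3) · M_13   where M_13 = det([5 -5 -4; -1 4 -1; -5 -2 0]) = -123
  − (-5) · M_14   where M_14 = det([5 -5 5; -1 4 -1; -5 -2 -2]) = 45
det = (-1)·(3)·(27) + (+1)·(-3)·(-123) + (-1)·(-5)·(45) = 513

513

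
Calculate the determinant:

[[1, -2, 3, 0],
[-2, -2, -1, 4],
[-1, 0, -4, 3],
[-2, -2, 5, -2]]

Expand along row 1 (it has 1 zero):
  + (1) · M_11   where M_11 = det([-2 -1 4; 0 -4 3; -2 5 -2]) = -12
  − (-2) · M_12   where M_12 = det([-2 -1 4; -1 -4 3; -2 5 -2]) = -30
  + (3) · M_13   where M_13 = det([-2 -2 4; -1 0 3; -2 -2 -2]) = 12
det = (+1)·(1)·(-12) + (-1)·(-2)·(-30) + (+1)·(3)·(12) = -36

-36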